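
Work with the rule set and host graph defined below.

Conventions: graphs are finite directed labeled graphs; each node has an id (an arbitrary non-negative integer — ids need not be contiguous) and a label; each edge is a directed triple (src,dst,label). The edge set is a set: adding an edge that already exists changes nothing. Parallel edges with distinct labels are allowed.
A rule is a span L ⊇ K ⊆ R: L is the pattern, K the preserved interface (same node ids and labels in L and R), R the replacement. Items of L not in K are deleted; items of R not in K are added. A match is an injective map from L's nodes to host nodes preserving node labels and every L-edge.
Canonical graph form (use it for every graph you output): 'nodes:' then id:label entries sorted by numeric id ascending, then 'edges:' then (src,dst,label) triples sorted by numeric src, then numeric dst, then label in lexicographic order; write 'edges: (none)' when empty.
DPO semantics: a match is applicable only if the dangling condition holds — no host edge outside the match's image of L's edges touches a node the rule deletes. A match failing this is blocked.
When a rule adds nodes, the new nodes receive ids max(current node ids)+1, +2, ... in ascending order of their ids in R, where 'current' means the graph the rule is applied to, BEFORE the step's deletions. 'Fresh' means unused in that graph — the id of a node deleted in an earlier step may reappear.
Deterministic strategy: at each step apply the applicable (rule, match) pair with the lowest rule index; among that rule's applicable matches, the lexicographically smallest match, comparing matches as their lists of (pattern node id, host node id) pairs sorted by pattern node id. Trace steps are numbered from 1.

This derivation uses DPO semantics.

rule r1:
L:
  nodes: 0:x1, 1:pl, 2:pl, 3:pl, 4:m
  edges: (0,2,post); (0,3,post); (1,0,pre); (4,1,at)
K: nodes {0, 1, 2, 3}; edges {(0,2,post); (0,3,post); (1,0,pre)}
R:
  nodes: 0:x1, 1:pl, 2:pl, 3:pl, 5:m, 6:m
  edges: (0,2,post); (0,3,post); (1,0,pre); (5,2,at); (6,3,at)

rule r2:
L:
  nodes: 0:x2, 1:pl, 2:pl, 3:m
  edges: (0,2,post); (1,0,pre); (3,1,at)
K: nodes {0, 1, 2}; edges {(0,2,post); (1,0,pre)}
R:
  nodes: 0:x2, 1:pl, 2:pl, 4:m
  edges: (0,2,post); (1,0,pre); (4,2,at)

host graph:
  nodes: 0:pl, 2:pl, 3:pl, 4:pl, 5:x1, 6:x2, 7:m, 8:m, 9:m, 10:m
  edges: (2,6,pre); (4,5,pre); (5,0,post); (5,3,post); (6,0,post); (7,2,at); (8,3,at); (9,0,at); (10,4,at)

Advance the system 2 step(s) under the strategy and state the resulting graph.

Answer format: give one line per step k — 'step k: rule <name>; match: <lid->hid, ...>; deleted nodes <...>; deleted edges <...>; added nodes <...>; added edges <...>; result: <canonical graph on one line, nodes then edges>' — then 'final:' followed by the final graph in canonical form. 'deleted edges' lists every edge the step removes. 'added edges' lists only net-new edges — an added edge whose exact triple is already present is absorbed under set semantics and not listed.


step 1: rule r1; match: 0->5, 1->4, 2->0, 3->3, 4->10; deleted nodes 10; deleted edges (10,4,at); added nodes 11, 12; added edges (11,0,at); (12,3,at); result: nodes: 0:pl, 2:pl, 3:pl, 4:pl, 5:x1, 6:x2, 7:m, 8:m, 9:m, 11:m, 12:m edges: (2,6,pre); (4,5,pre); (5,0,post); (5,3,post); (6,0,post); (7,2,at); (8,3,at); (9,0,at); (11,0,at); (12,3,at)
step 2: rule r2; match: 0->6, 1->2, 2->0, 3->7; deleted nodes 7; deleted edges (7,2,at); added nodes 13; added edges (13,0,at); result: nodes: 0:pl, 2:pl, 3:pl, 4:pl, 5:x1, 6:x2, 8:m, 9:m, 11:m, 12:m, 13:m edges: (2,6,pre); (4,5,pre); (5,0,post); (5,3,post); (6,0,post); (8,3,at); (9,0,at); (11,0,at); (12,3,at); (13,0,at)
final:
nodes: 0:pl, 2:pl, 3:pl, 4:pl, 5:x1, 6:x2, 8:m, 9:m, 11:m, 12:m, 13:m
edges: (2,6,pre); (4,5,pre); (5,0,post); (5,3,post); (6,0,post); (8,3,at); (9,0,at); (11,0,at); (12,3,at); (13,0,at)


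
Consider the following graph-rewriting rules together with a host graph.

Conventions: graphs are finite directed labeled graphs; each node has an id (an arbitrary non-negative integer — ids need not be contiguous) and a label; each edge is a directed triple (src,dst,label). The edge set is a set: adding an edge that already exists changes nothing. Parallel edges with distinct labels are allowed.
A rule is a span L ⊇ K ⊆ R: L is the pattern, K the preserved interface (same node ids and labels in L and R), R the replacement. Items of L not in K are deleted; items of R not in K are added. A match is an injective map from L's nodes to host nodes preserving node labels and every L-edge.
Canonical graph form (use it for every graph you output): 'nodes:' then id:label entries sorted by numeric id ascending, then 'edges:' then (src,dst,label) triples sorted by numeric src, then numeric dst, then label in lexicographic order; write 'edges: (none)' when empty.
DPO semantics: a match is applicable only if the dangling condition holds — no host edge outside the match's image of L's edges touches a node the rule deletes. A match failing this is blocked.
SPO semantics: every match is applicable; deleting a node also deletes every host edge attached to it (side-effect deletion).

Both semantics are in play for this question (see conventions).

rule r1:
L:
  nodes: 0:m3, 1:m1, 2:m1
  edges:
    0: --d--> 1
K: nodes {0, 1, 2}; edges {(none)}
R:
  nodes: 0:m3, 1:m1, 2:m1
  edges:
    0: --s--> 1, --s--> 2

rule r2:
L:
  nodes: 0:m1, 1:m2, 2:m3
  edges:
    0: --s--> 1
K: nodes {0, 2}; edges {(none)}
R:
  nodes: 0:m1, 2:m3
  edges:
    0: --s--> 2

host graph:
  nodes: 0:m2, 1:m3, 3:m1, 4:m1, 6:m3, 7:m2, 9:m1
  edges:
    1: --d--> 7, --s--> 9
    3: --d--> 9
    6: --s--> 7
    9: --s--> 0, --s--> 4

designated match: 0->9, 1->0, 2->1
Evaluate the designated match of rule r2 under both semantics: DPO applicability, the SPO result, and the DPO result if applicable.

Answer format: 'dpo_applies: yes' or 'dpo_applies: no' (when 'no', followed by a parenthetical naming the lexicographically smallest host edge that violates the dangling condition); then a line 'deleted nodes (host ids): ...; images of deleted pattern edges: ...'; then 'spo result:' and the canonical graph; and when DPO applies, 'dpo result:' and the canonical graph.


dpo_applies: yes
deleted nodes (host ids): 0; images of deleted pattern edges: (9,0,s)
spo result:
nodes: 1:m3, 3:m1, 4:m1, 6:m3, 7:m2, 9:m1
edges: (1,7,d); (1,9,s); (3,9,d); (6,7,s); (9,1,s); (9,4,s)
dpo result:
nodes: 1:m3, 3:m1, 4:m1, 6:m3, 7:m2, 9:m1
edges: (1,7,d); (1,9,s); (3,9,d); (6,7,s); (9,1,s); (9,4,s)


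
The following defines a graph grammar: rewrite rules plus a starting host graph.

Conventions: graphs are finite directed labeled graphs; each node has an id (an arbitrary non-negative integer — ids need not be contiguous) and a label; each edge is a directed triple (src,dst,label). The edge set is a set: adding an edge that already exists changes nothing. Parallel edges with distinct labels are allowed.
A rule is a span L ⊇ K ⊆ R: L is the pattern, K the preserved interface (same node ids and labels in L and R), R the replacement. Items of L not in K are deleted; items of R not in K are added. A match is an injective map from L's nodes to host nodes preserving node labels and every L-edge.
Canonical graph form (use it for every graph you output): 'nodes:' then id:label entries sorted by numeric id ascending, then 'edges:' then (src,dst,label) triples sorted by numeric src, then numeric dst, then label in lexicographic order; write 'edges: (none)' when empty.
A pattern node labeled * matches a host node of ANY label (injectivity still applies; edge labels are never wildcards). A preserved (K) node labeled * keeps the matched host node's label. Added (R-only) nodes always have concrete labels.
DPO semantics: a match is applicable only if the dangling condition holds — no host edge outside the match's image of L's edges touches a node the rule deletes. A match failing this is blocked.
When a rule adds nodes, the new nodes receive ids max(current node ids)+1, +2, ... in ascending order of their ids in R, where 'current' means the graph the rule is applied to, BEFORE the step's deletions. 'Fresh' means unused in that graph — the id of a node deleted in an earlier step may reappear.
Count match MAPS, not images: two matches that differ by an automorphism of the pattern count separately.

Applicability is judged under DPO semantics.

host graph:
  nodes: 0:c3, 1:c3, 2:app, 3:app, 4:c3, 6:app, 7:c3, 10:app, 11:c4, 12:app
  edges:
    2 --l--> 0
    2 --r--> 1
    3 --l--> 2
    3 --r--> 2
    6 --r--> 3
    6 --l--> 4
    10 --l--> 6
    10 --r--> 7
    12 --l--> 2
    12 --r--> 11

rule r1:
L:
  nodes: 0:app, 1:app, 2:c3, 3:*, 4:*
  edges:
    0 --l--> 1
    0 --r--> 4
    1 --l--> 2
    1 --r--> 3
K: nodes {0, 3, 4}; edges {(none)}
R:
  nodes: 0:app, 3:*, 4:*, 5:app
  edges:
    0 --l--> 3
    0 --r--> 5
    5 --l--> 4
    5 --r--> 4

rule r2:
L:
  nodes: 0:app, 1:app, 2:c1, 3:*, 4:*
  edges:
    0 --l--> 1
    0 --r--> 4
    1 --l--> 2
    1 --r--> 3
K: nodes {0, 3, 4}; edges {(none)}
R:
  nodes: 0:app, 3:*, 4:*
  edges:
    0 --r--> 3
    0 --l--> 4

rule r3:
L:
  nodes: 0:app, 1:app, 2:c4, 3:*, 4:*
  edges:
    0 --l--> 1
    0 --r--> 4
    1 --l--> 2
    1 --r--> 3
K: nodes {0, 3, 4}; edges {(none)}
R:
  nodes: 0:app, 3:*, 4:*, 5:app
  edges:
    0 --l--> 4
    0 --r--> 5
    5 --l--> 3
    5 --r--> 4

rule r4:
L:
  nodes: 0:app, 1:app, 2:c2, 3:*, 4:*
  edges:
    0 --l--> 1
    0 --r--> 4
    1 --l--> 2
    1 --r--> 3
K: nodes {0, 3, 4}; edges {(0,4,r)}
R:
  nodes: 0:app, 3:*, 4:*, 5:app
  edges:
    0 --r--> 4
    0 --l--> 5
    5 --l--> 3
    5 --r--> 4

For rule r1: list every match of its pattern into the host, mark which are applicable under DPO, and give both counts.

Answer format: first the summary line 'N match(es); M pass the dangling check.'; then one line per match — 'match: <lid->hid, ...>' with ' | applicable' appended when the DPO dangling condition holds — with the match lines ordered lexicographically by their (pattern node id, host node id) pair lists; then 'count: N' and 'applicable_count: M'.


2 match(es); 1 pass the dangling check.
match: 0->10, 1->6, 2->4, 3->3, 4->7 | applicable
match: 0->12, 1->2, 2->0, 3->1, 4->11
count: 2
applicable_count: 1


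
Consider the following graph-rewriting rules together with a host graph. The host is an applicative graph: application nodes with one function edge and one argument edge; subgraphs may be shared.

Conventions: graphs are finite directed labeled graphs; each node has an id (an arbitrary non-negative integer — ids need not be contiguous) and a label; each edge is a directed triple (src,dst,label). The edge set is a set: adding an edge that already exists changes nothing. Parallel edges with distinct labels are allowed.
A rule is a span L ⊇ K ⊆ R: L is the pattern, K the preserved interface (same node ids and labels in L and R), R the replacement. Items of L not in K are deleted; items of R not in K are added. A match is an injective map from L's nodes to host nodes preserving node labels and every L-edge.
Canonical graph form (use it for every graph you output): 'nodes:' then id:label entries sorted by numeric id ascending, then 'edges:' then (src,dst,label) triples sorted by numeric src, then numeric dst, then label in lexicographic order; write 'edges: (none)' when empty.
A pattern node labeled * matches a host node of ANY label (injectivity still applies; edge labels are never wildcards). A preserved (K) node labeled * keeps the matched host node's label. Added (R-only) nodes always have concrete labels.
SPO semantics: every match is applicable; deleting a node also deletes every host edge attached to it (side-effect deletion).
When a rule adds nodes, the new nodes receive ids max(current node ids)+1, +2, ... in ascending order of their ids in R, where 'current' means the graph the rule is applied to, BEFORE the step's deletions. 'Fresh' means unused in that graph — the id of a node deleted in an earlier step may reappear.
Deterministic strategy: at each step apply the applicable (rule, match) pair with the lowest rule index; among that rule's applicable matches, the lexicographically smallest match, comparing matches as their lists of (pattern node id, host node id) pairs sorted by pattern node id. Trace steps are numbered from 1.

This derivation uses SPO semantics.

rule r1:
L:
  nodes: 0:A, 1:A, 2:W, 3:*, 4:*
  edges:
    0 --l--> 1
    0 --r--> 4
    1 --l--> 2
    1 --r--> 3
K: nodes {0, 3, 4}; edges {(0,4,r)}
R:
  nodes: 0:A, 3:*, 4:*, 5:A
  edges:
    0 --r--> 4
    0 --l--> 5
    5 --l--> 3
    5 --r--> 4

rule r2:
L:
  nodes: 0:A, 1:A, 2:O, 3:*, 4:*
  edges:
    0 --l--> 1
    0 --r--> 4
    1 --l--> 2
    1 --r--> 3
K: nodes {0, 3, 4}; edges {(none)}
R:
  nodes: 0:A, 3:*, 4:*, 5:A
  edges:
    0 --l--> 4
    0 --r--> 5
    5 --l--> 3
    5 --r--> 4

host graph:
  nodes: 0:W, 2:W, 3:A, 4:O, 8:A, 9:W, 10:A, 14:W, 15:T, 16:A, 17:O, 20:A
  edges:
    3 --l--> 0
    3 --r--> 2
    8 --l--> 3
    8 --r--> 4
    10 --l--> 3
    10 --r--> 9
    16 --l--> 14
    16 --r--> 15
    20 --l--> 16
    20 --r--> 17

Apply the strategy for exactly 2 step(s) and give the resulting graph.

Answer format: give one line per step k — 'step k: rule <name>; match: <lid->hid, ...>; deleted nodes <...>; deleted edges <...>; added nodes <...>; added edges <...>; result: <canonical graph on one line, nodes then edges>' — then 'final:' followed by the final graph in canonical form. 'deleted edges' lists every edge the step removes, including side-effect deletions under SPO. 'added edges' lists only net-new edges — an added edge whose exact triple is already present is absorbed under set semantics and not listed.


step 1: rule r1; match: 0->8, 1->3, 2->0, 3->2, 4->4; deleted nodes 0, 3; deleted edges (3,0,l); (3,2,r); (8,3,l); (10,3,l); added nodes 21; added edges (8,21,l); (21,2,l); (21,4,r); result: nodes: 2:W, 4:O, 8:A, 9:W, 10:A, 14:W, 15:T, 16:A, 17:O, 20:A, 21:A edges: (8,4,r); (8,21,l); (10,9,r); (16,14,l); (16,15,r); (20,16,l); (20,17,r); (21,2,l); (21,4,r)
step 2: rule r1; match: 0->20, 1->16, 2->14, 3->15, 4->17; deleted nodes 14, 16; deleted edges (16,14,l); (16,15,r); (20,16,l); added nodes 22; added edges (20,22,l); (22,15,l); (22,17,r); result: nodes: 2:W, 4:O, 8:A, 9:W, 10:A, 15:T, 17:O, 20:A, 21:A, 22:A edges: (8,4,r); (8,21,l); (10,9,r); (20,17,r); (20,22,l); (21,2,l); (21,4,r); (22,15,l); (22,17,r)
final:
nodes: 2:W, 4:O, 8:A, 9:W, 10:A, 15:T, 17:O, 20:A, 21:A, 22:A
edges: (8,4,r); (8,21,l); (10,9,r); (20,17,r); (20,22,l); (21,2,l); (21,4,r); (22,15,l); (22,17,r)


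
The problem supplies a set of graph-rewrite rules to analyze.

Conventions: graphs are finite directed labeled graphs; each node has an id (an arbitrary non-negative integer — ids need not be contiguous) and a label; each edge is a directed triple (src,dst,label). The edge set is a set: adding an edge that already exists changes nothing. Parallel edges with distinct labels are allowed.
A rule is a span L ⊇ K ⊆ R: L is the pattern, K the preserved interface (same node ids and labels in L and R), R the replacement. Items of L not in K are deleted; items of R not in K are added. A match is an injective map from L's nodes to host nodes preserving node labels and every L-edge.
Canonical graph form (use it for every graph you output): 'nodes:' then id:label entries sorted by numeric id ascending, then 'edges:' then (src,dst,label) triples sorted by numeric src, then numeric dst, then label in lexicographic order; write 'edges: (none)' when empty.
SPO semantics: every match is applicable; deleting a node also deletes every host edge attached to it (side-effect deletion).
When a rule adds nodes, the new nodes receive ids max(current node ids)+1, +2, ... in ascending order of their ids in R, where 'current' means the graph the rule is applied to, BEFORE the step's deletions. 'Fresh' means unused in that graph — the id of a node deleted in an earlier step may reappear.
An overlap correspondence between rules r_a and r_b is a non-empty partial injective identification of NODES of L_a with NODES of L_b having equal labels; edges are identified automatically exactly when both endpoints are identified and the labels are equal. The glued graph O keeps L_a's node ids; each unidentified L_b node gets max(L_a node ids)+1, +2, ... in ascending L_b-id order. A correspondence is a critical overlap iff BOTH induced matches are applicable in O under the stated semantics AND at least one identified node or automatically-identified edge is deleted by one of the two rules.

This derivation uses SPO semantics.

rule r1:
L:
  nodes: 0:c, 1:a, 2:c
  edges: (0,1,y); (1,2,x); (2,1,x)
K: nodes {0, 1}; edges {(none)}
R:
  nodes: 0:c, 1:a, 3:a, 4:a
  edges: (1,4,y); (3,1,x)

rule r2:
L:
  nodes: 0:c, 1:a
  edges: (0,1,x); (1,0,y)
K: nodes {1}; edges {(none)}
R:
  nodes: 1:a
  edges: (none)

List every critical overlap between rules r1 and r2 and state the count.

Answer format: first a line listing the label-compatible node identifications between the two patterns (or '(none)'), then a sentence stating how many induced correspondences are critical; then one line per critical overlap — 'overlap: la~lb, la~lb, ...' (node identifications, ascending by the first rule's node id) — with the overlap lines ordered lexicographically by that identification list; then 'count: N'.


label-compatible node identifications between L(r1) and L(r2): 0~0, 1~1, 2~0
4 of the induced correspondences are critical overlaps of r1 and r2.
overlap: 0~0
overlap: 0~0, 1~1
overlap: 1~1, 2~0
overlap: 2~0
count: 4


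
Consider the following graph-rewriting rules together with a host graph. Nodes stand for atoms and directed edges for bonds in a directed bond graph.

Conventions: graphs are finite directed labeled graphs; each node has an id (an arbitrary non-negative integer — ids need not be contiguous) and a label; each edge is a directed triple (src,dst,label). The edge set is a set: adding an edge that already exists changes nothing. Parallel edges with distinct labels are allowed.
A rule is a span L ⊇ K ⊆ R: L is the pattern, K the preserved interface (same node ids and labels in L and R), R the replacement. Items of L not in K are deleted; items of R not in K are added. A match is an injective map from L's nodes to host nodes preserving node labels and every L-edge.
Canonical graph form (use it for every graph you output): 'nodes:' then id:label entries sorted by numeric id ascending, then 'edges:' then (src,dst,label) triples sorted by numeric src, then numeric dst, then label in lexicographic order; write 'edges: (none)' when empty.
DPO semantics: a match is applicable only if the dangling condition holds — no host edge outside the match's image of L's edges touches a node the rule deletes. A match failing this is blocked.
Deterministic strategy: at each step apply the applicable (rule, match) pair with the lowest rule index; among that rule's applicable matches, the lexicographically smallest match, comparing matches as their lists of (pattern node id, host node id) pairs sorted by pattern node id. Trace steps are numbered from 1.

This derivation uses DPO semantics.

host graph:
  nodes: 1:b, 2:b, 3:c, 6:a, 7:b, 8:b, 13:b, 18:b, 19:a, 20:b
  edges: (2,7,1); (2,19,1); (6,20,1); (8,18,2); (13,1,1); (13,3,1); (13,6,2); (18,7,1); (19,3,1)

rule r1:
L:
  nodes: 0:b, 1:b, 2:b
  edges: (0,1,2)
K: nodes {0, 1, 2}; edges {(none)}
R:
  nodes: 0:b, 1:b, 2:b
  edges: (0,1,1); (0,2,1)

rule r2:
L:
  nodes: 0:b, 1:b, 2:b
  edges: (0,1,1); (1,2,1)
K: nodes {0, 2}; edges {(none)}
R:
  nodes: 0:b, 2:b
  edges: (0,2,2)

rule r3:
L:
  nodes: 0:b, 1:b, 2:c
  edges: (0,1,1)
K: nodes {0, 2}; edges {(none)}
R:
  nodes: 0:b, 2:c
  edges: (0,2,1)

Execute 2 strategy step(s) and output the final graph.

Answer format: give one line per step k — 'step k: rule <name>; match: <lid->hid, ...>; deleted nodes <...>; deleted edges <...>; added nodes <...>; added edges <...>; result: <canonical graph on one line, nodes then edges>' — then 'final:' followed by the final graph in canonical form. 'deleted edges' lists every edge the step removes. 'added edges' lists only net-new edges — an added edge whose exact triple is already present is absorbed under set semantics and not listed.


step 1: rule r1; match: 0->8, 1->18, 2->1; deleted nodes (none); deleted edges (8,18,2); added nodes (none); added edges (8,1,1); (8,18,1); result: nodes: 1:b, 2:b, 3:c, 6:a, 7:b, 8:b, 13:b, 18:b, 19:a, 20:b edges: (2,7,1); (2,19,1); (6,20,1); (8,1,1); (8,18,1); (13,1,1); (13,3,1); (13,6,2); (18,7,1); (19,3,1)
step 2: rule r2; match: 0->8, 1->18, 2->7; deleted nodes 18; deleted edges (8,18,1); (18,7,1); added nodes (none); added edges (8,7,2); result: nodes: 1:b, 2:b, 3:c, 6:a, 7:b, 8:b, 13:b, 19:a, 20:b edges: (2,7,1); (2,19,1); (6,20,1); (8,1,1); (8,7,2); (13,1,1); (13,3,1); (13,6,2); (19,3,1)
final:
nodes: 1:b, 2:b, 3:c, 6:a, 7:b, 8:b, 13:b, 19:a, 20:b
edges: (2,7,1); (2,19,1); (6,20,1); (8,1,1); (8,7,2); (13,1,1); (13,3,1); (13,6,2); (19,3,1)


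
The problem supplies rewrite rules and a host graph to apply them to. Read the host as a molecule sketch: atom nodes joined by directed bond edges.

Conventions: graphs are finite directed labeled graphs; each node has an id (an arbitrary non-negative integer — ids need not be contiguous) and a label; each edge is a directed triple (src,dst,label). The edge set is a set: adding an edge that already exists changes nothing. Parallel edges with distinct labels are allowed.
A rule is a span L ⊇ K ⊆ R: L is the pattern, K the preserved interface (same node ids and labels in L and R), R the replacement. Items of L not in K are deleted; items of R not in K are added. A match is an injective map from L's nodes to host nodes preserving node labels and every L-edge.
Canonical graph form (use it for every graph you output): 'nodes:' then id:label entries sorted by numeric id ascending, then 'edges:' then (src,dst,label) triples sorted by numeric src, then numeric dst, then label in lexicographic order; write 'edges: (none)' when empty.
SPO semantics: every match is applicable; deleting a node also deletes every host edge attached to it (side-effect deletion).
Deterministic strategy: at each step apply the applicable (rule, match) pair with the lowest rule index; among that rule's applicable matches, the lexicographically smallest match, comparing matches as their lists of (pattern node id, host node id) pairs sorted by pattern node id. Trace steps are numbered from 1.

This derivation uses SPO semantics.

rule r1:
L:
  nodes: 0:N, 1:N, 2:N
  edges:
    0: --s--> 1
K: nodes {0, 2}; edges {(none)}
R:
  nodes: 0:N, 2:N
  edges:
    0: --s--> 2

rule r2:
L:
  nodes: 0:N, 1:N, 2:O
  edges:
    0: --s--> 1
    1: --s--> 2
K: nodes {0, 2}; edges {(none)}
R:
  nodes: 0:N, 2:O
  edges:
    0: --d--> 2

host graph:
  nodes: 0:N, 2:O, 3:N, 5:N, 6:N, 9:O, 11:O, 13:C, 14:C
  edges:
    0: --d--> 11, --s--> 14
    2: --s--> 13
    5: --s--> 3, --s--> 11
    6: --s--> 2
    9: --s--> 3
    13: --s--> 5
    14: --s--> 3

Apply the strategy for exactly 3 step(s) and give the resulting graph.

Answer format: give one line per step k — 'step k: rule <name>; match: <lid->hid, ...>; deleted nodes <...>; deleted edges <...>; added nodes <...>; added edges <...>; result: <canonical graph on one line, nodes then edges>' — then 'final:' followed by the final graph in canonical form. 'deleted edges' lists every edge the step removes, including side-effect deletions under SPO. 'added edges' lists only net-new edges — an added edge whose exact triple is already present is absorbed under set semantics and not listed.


step 1: rule r1; match: 0->5, 1->3, 2->0; deleted nodes 3; deleted edges (5,3,s); (9,3,s); (14,3,s); added nodes (none); added edges (5,0,s); result: nodes: 0:N, 2:O, 5:N, 6:N, 9:O, 11:O, 13:C, 14:C edges: (0,11,d); (0,14,s); (2,13,s); (5,0,s); (5,11,s); (6,2,s); (13,5,s)
step 2: rule r1; match: 0->5, 1->0, 2->6; deleted nodes 0; deleted edges (0,11,d); (0,14,s); (5,0,s); added nodes (none); added edges (5,6,s); result: nodes: 2:O, 5:N, 6:N, 9:O, 11:O, 13:C, 14:C edges: (2,13,s); (5,6,s); (5,11,s); (6,2,s); (13,5,s)
step 3: rule r2; match: 0->5, 1->6, 2->2; deleted nodes 6; deleted edges (5,6,s); (6,2,s); added nodes (none); added edges (5,2,d); result: nodes: 2:O, 5:N, 9:O, 11:O, 13:C, 14:C edges: (2,13,s); (5,2,d); (5,11,s); (13,5,s)
final:
nodes: 2:O, 5:N, 9:O, 11:O, 13:C, 14:C
edges: (2,13,s); (5,2,d); (5,11,s); (13,5,s)


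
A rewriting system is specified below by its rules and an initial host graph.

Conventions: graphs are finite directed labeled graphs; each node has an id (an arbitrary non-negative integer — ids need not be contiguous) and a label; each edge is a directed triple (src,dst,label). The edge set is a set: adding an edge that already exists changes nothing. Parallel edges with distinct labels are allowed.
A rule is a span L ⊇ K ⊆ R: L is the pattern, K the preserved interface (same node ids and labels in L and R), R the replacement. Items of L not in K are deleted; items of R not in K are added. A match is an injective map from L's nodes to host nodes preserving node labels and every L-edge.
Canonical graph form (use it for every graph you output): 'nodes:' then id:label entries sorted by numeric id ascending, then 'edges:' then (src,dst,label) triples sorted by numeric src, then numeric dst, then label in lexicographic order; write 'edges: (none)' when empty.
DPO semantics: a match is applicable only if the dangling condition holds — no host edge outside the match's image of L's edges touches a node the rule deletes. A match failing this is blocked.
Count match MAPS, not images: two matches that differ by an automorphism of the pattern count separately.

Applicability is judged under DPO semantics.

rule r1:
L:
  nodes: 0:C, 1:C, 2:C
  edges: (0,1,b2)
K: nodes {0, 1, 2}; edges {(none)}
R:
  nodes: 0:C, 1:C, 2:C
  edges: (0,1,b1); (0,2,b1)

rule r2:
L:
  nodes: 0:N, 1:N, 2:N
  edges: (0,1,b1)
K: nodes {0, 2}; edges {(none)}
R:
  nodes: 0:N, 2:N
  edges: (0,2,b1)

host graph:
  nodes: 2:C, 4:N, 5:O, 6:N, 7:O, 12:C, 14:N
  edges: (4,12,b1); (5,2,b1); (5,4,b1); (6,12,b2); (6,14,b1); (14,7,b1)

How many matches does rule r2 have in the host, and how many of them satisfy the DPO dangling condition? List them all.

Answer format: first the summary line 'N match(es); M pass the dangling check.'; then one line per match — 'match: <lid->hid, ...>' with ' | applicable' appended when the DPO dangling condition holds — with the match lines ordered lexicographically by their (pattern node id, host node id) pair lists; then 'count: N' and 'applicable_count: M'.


1 match(es); 0 pass the dangling check.
match: 0->6, 1->14, 2->4
count: 1
applicable_count: 0


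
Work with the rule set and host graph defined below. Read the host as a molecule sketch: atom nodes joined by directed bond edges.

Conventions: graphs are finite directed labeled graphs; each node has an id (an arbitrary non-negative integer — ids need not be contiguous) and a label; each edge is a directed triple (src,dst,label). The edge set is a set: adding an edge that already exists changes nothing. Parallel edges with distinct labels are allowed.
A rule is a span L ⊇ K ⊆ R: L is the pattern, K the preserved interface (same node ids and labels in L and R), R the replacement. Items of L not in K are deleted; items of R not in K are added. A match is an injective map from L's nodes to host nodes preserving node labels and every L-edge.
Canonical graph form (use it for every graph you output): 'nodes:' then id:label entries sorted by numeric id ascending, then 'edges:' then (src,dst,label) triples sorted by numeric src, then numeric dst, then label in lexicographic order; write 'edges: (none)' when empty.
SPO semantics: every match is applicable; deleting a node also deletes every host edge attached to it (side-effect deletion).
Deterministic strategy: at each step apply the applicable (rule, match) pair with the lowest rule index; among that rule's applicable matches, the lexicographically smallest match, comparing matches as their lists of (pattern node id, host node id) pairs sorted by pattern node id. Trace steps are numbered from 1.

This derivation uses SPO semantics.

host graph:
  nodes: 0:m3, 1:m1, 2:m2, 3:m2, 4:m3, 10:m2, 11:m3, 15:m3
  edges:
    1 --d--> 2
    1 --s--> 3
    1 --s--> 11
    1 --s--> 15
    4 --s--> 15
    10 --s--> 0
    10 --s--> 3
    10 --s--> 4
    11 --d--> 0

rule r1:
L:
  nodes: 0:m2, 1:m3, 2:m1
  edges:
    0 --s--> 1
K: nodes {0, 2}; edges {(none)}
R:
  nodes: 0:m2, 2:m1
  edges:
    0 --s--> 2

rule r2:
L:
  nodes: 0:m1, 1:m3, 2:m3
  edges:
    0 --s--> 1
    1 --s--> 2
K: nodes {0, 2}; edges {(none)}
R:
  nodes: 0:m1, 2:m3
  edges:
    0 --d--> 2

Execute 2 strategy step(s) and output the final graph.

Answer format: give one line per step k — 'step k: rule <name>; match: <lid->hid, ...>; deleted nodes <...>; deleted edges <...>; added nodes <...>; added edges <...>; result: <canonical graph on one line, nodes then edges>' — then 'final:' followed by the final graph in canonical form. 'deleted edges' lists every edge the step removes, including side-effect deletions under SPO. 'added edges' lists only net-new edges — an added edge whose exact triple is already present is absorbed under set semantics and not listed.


step 1: rule r1; match: 0->10, 1->0, 2->1; deleted nodes 0; deleted edges (10,0,s); (11,0,d); added nodes (none); added edges (10,1,s); result: nodes: 1:m1, 2:m2, 3:m2, 4:m3, 10:m2, 11:m3, 15:m3 edges: (1,2,d); (1,3,s); (1,11,s); (1,15,s); (4,15,s); (10,1,s); (10,3,s); (10,4,s)
step 2: rule r1; match: 0->10, 1->4, 2->1; deleted nodes 4; deleted edges (4,15,s); (10,4,s); added nodes (none); added edges (none); result: nodes: 1:m1, 2:m2, 3:m2, 10:m2, 11:m3, 15:m3 edges: (1,2,d); (1,3,s); (1,11,s); (1,15,s); (10,1,s); (10,3,s)
final:
nodes: 1:m1, 2:m2, 3:m2, 10:m2, 11:m3, 15:m3
edges: (1,2,d); (1,3,s); (1,11,s); (1,15,s); (10,1,s); (10,3,s)


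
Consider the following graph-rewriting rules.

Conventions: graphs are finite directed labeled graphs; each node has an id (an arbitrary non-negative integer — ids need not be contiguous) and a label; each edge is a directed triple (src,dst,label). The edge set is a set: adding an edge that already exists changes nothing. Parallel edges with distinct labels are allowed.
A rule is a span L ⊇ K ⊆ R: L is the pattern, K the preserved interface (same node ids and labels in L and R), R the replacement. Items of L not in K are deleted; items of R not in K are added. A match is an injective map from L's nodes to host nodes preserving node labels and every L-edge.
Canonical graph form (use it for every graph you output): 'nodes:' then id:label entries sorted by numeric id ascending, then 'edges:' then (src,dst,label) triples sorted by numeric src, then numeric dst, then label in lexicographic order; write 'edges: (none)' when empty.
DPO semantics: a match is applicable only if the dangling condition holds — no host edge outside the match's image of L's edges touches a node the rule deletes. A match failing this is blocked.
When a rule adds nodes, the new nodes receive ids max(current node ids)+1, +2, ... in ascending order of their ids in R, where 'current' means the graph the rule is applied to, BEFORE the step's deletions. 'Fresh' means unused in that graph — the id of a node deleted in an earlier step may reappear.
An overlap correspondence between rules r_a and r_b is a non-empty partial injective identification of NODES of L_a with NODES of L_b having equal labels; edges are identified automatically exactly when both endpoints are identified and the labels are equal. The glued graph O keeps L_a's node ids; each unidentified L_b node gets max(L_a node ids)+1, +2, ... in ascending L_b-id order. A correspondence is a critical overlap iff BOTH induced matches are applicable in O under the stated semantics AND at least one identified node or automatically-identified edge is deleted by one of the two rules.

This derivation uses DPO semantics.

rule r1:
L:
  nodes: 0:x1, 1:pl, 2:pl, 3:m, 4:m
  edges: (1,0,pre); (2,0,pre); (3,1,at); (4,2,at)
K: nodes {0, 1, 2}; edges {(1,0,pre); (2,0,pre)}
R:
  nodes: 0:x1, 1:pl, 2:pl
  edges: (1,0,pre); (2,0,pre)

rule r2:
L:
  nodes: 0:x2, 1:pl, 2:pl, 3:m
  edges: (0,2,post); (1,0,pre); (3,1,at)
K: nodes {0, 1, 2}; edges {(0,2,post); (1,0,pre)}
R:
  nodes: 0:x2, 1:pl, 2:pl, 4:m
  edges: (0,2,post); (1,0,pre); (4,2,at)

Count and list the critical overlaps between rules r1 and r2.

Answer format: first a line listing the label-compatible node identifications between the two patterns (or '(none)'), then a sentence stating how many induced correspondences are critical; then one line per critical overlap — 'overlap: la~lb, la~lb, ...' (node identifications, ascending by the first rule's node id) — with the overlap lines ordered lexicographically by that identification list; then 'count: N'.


label-compatible node identifications between L(r1) and L(r2): 1~1, 1~2, 2~1, 2~2, 3~3, 4~3
4 of the induced correspondences are critical overlaps of r1 and r2.
overlap: 1~1, 2~2, 3~3
overlap: 1~1, 3~3
overlap: 1~2, 2~1, 4~3
overlap: 2~1, 4~3
count: 4


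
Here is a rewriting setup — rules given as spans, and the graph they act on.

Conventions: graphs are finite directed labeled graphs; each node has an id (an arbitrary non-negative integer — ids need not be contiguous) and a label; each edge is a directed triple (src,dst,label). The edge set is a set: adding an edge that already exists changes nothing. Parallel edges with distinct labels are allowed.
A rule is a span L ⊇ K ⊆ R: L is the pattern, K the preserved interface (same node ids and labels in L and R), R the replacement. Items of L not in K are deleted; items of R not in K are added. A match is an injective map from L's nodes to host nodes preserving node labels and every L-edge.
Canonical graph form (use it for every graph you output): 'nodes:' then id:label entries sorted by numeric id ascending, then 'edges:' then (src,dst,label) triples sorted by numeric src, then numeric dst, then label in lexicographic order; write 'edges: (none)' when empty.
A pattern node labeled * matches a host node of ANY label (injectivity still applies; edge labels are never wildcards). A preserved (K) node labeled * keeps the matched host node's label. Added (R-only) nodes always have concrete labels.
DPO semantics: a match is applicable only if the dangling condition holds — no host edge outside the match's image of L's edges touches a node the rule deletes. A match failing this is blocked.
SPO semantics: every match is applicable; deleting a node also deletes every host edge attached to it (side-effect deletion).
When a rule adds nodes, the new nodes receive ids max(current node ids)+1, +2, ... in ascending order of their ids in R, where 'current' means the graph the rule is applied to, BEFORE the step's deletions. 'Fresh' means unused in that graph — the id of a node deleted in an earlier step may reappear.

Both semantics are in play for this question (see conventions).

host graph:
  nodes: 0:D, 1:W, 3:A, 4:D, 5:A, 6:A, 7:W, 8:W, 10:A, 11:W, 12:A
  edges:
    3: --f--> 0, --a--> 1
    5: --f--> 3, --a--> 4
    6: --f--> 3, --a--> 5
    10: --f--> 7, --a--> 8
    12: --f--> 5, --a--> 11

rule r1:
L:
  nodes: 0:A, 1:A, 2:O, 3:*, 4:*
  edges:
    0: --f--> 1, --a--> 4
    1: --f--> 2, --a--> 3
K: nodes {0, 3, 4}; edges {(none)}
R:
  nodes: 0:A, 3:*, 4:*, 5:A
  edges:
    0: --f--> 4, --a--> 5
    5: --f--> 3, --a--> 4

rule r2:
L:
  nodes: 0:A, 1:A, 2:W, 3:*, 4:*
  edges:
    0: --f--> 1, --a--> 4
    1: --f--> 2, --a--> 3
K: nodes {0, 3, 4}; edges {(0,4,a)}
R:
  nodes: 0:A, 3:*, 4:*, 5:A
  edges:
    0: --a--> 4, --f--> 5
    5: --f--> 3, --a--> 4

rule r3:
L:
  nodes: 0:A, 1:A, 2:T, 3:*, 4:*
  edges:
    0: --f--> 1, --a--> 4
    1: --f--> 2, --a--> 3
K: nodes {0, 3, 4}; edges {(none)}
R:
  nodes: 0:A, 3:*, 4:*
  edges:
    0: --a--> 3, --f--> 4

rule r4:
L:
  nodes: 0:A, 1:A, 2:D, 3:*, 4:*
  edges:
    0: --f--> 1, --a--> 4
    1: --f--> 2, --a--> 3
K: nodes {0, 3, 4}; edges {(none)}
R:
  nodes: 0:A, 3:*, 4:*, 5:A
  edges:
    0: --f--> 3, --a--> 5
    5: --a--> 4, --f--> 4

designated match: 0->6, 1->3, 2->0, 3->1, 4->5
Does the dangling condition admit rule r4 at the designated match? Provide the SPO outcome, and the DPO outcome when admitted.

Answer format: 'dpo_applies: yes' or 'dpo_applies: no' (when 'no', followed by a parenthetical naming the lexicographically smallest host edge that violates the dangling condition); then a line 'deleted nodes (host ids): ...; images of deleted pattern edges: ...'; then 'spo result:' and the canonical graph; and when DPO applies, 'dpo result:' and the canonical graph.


dpo_applies: no
(the rule deletes node 3, which keeps host edge (5,3,f) outside the match image — the dangling condition fails, DPO blocks; SPO proceeds and side-deletes such edges)
deleted nodes (host ids): 0, 3; images of deleted pattern edges: (3,0,f); (3,1,a); (6,3,f); (6,5,a)
spo result:
nodes: 1:W, 4:D, 5:A, 6:A, 7:W, 8:W, 10:A, 11:W, 12:A, 13:A
edges: (5,4,a); (6,1,f); (6,13,a); (10,7,f); (10,8,a); (12,5,f); (12,11,a); (13,5,a); (13,5,f)


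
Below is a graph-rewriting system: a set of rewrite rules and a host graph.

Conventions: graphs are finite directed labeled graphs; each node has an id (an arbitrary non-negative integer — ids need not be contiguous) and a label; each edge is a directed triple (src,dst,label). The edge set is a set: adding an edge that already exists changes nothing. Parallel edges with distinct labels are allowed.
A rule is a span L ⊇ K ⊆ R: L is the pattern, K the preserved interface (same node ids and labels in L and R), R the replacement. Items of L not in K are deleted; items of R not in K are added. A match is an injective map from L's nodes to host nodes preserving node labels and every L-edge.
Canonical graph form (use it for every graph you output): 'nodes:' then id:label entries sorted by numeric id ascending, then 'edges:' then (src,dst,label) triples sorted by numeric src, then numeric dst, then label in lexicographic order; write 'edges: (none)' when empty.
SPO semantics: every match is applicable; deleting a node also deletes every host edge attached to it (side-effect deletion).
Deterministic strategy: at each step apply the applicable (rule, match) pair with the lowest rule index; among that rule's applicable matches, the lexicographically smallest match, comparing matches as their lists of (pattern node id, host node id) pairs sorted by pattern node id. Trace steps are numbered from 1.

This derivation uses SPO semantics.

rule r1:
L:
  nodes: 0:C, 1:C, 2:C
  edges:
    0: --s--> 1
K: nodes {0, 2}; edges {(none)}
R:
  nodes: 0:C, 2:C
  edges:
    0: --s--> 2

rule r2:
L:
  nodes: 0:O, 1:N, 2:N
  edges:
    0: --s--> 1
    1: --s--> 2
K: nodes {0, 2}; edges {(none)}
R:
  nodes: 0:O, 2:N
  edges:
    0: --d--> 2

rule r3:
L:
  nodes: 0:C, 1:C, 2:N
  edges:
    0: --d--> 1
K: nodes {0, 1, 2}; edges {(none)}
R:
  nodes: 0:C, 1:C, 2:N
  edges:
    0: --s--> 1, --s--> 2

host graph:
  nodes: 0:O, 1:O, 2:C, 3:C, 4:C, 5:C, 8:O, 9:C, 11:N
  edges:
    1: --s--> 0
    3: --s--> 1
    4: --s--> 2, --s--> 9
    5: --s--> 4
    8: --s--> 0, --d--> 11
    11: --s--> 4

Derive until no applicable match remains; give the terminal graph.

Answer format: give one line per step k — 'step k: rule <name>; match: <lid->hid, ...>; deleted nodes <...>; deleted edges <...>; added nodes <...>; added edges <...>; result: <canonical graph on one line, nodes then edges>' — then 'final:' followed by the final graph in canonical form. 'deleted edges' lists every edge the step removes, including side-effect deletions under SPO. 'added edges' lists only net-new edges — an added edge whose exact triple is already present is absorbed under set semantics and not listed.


step 1: rule r1; match: 0->4, 1->2, 2->3; deleted nodes 2; deleted edges (4,2,s); added nodes (none); added edges (4,3,s); result: nodes: 0:O, 1:O, 3:C, 4:C, 5:C, 8:O, 9:C, 11:N edges: (1,0,s); (3,1,s); (4,3,s); (4,9,s); (5,4,s); (8,0,s); (8,11,d); (11,4,s)
step 2: rule r1; match: 0->4, 1->3, 2->5; deleted nodes 3; deleted edges (3,1,s); (4,3,s); added nodes (none); added edges (4,5,s); result: nodes: 0:O, 1:O, 4:C, 5:C, 8:O, 9:C, 11:N edges: (1,0,s); (4,5,s); (4,9,s); (5,4,s); (8,0,s); (8,11,d); (11,4,s)
step 3: rule r1; match: 0->4, 1->5, 2->9; deleted nodes 5; deleted edges (4,5,s); (5,4,s); added nodes (none); added edges (none); result: nodes: 0:O, 1:O, 4:C, 8:O, 9:C, 11:N edges: (1,0,s); (4,9,s); (8,0,s); (8,11,d); (11,4,s)
final:
nodes: 0:O, 1:O, 4:C, 8:O, 9:C, 11:N
edges: (1,0,s); (4,9,s); (8,0,s); (8,11,d); (11,4,s)
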